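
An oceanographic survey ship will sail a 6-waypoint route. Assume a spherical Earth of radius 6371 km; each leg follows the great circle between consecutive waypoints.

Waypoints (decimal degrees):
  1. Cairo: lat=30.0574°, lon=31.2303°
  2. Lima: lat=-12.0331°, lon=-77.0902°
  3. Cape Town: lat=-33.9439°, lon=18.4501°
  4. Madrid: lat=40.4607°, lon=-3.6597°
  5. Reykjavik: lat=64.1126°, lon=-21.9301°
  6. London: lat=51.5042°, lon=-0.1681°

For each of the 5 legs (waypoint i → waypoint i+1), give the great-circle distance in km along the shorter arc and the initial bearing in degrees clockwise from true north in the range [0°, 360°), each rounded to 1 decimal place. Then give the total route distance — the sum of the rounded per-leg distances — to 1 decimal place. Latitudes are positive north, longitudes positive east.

Leg 1: φ1=0.5246006, φ2=-0.2100172, Δφ=-0.7346178, Δλ=-1.8905494 rad; a=sin²(Δφ/2)+cosφ1·cosφ2·sin²(Δλ/2)=0.6852516420; c=2·atan2(√a, √(1-a))=1.950347136; dist=6371·c=12425.662 ≈ 12425.7 km; running total=12425.7 km
Leg 1 bearing: y=sinΔλ·cosφ2=-0.92845413, x=cosφ1·sinφ2-sinφ1·cosφ2·cosΔλ=-0.02646228; θ=atan2(y, x)=-91.6326° <0 so +360° → 268.3674° ≈ 268.4°
Leg 2: φ1=-0.2100172, φ2=-0.5924328, Δφ=-0.3824156, Δλ=1.6674928 rad; a=sin²(Δφ/2)+cosφ1·cosφ2·sin²(Δλ/2)=0.4809618413; c=2·atan2(√a, √(1-a))=1.532710803; dist=6371·c=9764.901 ≈ 9764.9 km; running total=22190.6 km
Leg 2 bearing: y=sinΔλ·cosφ2=0.82570932, x=cosφ1·sinφ2-sinφ1·cosφ2·cosΔλ=-0.56280930; θ=atan2(y, x)=124.2786° ≈ 124.3°
Leg 3: φ1=-0.5924328, φ2=0.7061724, Δφ=1.2986052, Δλ=-0.3858888 rad; a=sin²(Δφ/2)+cosφ1·cosφ2·sin²(Δλ/2)=0.3887862840; c=2·atan2(√a, √(1-a))=1.346492757; dist=6371·c=8578.505 ≈ 8578.5 km; running total=30769.1 km
Leg 3 bearing: y=sinΔλ·cosφ2=-0.28637127, x=cosφ1·sinφ2-sinφ1·cosφ2·cosΔλ=0.93194288; θ=atan2(y, x)=-17.0814° <0 so +360° → 342.9186° ≈ 342.9°
Leg 4: φ1=0.7061724, φ2=1.1189760, Δφ=0.4128035, Δλ=-0.3188786 rad; a=sin²(Δφ/2)+cosφ1·cosφ2·sin²(Δλ/2)=0.0503734166; c=2·atan2(√a, √(1-a))=0.452737146; dist=6371·c=2884.388 ≈ 2884.4 km; running total=33653.5 km
Leg 4 bearing: y=sinΔλ·cosφ2=-0.13687618, x=cosφ1·sinφ2-sinφ1·cosφ2·cosΔλ=0.41546198; θ=atan2(y, x)=-18.2347° <0 so +360° → 341.7653° ≈ 341.8°
Leg 5: φ1=1.1189760, φ2=0.8989179, Δφ=-0.2200581, Δλ=0.3798186 rad; a=sin²(Δφ/2)+cosφ1·cosφ2·sin²(Δλ/2)=0.0217417816; c=2·atan2(√a, √(1-a))=0.295981101; dist=6371·c=1885.696 ≈ 1885.7 km; running total=35539.2 km
Leg 5 bearing: y=sinΔλ·cosφ2=0.23077725, x=cosφ1·sinφ2-sinφ1·cosφ2·cosΔλ=-0.17837647; θ=atan2(y, x)=127.7018° ≈ 127.7°

Leg 1: dist=12425.7 km, bearing=268.4°
Leg 2: dist=9764.9 km, bearing=124.3°
Leg 3: dist=8578.5 km, bearing=342.9°
Leg 4: dist=2884.4 km, bearing=341.8°
Leg 5: dist=1885.7 km, bearing=127.7°
Total: 35539.2 km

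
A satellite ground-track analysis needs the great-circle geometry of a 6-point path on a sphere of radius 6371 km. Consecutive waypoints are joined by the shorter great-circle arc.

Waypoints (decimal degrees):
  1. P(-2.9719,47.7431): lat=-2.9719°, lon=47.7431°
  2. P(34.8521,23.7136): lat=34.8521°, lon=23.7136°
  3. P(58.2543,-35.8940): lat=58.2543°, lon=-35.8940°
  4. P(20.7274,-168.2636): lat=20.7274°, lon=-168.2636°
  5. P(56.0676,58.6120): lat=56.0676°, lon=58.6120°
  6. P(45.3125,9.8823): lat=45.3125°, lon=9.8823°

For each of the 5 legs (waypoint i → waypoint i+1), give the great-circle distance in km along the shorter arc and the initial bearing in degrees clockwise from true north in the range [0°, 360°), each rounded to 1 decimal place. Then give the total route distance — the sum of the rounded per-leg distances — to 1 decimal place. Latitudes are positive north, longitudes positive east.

Leg 1: φ1=-0.0518694, φ2=0.6082839, Δφ=0.6601533, Δλ=-0.4193939 rad; a=sin²(Δφ/2)+cosφ1·cosφ2·sin²(Δλ/2)=0.1405626392; c=2·atan2(√a, √(1-a))=0.768614146; dist=6371·c=4896.841 ≈ 4896.8 km; running total=4896.8 km
Leg 1 bearing: y=sinΔλ·cosφ2=-0.33416620, x=cosφ1·sinφ2-sinφ1·cosφ2·cosΔλ=0.60955072; θ=atan2(y, x)=-28.7323° <0 so +360° → 331.2677° ≈ 331.3°
Leg 2: φ1=0.6082839, φ2=1.0167293, Δφ=0.4084454, Δλ=-1.0403489 rad; a=sin²(Δφ/2)+cosφ1·cosφ2·sin²(Δλ/2)=0.1477960278; c=2·atan2(√a, √(1-a))=0.789207648; dist=6371·c=5028.042 ≈ 5028.0 km; running total=9924.8 km
Leg 2 bearing: y=sinΔλ·cosφ2=-0.45384697, x=cosφ1·sinφ2-sinφ1·cosφ2·cosΔλ=0.54574021; θ=atan2(y, x)=-39.7475° <0 so +360° → 320.2525° ≈ 320.3°
Leg 3: φ1=1.0167293, φ2=0.3617614, Δφ=-0.6549680, Δλ=-2.3102853 rad; a=sin²(Δφ/2)+cosφ1·cosφ2·sin²(Δλ/2)=0.5153277495; c=2·atan2(√a, √(1-a))=1.601456629; dist=6371·c=10202.880 ≈ 10202.9 km; running total=20127.7 km
Leg 3 bearing: y=sinΔλ·cosφ2=-0.69099325, x=cosφ1·sinφ2-sinφ1·cosφ2·cosΔλ=0.72221089; θ=atan2(y, x)=-43.7345° <0 so +360° → 316.2655° ≈ 316.3°
Leg 4: φ1=0.3617614, φ2=0.9785642, Δφ=0.6168028, Δλ=3.9597262 rad; a=sin²(Δφ/2)+cosφ1·cosφ2·sin²(Δλ/2)=0.5316202388; c=2·atan2(√a, √(1-a))=1.634079034; dist=6371·c=10410.718 ≈ 10410.7 km; running total=30538.4 km
Leg 4 bearing: y=sinΔλ·cosφ2=-0.40742462, x=cosφ1·sinφ2-sinφ1·cosφ2·cosΔλ=0.91104655; θ=atan2(y, x)=-24.0944° <0 so +360° → 335.9056° ≈ 335.9°
Leg 5: φ1=0.9785642, φ2=0.7908523, Δφ=-0.1877119, Δλ=-0.8504937 rad; a=sin²(Δφ/2)+cosφ1·cosφ2·sin²(Δλ/2)=0.0755941701; c=2·atan2(√a, √(1-a))=0.557062790; dist=6371·c=3549.047 ≈ 3549.0 km; running total=34087.4 km
Leg 5 bearing: y=sinΔλ·cosφ2=-0.52855922, x=cosφ1·sinφ2-sinφ1·cosφ2·cosΔλ=0.01199653; θ=atan2(y, x)=-88.6998° <0 so +360° → 271.3002° ≈ 271.3°

Leg 1: dist=4896.8 km, bearing=331.3°
Leg 2: dist=5028.0 km, bearing=320.3°
Leg 3: dist=10202.9 km, bearing=316.3°
Leg 4: dist=10410.7 km, bearing=335.9°
Leg 5: dist=3549.0 km, bearing=271.3°
Total: 34087.4 km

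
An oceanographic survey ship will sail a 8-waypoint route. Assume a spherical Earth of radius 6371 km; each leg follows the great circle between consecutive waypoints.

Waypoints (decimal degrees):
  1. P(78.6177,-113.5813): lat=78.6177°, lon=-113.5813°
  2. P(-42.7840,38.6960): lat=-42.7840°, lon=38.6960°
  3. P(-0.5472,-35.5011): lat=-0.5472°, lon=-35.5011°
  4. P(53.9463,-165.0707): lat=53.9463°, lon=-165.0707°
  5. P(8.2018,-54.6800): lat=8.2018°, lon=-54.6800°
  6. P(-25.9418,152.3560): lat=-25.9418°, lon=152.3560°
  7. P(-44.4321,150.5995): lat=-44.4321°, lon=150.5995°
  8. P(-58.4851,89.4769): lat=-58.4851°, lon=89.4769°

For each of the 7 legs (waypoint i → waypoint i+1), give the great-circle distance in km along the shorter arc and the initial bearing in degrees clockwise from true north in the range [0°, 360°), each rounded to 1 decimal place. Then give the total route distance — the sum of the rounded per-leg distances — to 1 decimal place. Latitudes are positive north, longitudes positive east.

Leg 1: φ1=1.3721377, φ2=-0.7467217, Δφ=-2.1188594, Δλ=2.6577403 rad; a=sin²(Δφ/2)+cosφ1·cosφ2·sin²(Δλ/2)=0.8970465406; c=2·atan2(√a, √(1-a))=2.488310305; dist=6371·c=15853.025 ≈ 15853.0 km; running total=15853.0 km
Leg 1 bearing: y=sinΔλ·cosφ2=0.34141410, x=cosφ1·sinφ2-sinφ1·cosφ2·cosΔλ=0.50284450; θ=atan2(y, x)=34.1752° ≈ 34.2°
Leg 2: φ1=-0.7467217, φ2=-0.0095504, Δφ=0.7371712, Δλ=-1.2949837 rad; a=sin²(Δφ/2)+cosφ1·cosφ2·sin²(Δλ/2)=0.3968273303; c=2·atan2(√a, √(1-a))=1.362957889; dist=6371·c=8683.405 ≈ 8683.4 km; running total=24536.4 km
Leg 2 bearing: y=sinΔλ·cosφ2=-0.96216033, x=cosφ1·sinφ2-sinφ1·cosφ2·cosΔλ=0.17795814; θ=atan2(y, x)=-79.5212° <0 so +360° → 280.4788° ≈ 280.5°
Leg 3: φ1=-0.0095504, φ2=0.9415406, Δφ=0.9510910, Δλ=-2.2614161 rad; a=sin²(Δφ/2)+cosφ1·cosφ2·sin²(Δλ/2)=0.6913074543; c=2·atan2(√a, √(1-a))=1.963421240; dist=6371·c=12508.957 ≈ 12509.0 km; running total=37045.4 km
Leg 3 bearing: y=sinΔλ·cosφ2=-0.45367934, x=cosφ1·sinφ2-sinφ1·cosφ2·cosΔλ=0.80484836; θ=atan2(y, x)=-29.4092° <0 so +360° → 330.5908° ≈ 330.6°
Leg 4: φ1=0.9415406, φ2=0.1431484, Δφ=-0.7983921, Δλ=1.9266812 rad; a=sin²(Δφ/2)+cosφ1·cosφ2·sin²(Δλ/2)=0.5438135140; c=2·atan2(√a, √(1-a))=1.658535885; dist=6371·c=10566.532 ≈ 10566.5 km; running total=47611.9 km
Leg 4 bearing: y=sinΔλ·cosφ2=0.92775122, x=cosφ1·sinφ2-sinφ1·cosφ2·cosΔλ=0.36276600; θ=atan2(y, x)=68.6437° ≈ 68.6°
Leg 5: φ1=0.1431484, φ2=-0.4527698, Δφ=-0.5959182, Δλ=3.6134599 rad; a=sin²(Δφ/2)+cosφ1·cosφ2·sin²(Δλ/2)=0.9275931326; c=2·atan2(√a, √(1-a))=2.596706423; dist=6371·c=16543.617 ≈ 16543.6 km; running total=64155.5 km
Leg 5 bearing: y=sinΔλ·cosφ2=-0.40874925, x=cosφ1·sinφ2-sinφ1·cosφ2·cosΔλ=-0.31871696; θ=atan2(y, x)=-127.9449° <0 so +360° → 232.0551° ≈ 232.1°
Leg 6: φ1=-0.4527698, φ2=-0.7754864, Δφ=-0.3227166, Δλ=-0.0306567 rad; a=sin²(Δφ/2)+cosφ1·cosφ2·sin²(Δλ/2)=0.0259621817; c=2·atan2(√a, √(1-a))=0.323666642; dist=6371·c=2062.080 ≈ 2062.1 km; running total=66217.6 km
Leg 6 bearing: y=sinΔλ·cosφ2=-0.02188793, x=cosφ1·sinφ2-sinφ1·cosφ2·cosΔλ=-0.31729088; θ=atan2(y, x)=-176.0538° <0 so +360° → 183.9462° ≈ 183.9°
Leg 7: φ1=-0.7754864, φ2=-1.0207576, Δφ=-0.2452711, Δλ=-1.0667906 rad; a=sin²(Δφ/2)+cosφ1·cosφ2·sin²(Δλ/2)=0.1114648373; c=2·atan2(√a, √(1-a))=0.680798586; dist=6371·c=4337.368 ≈ 4337.4 km; running total=70555.0 km
Leg 7 bearing: y=sinΔλ·cosφ2=-0.45772267, x=cosφ1·sinφ2-sinφ1·cosφ2·cosΔλ=-0.43203202; θ=atan2(y, x)=-133.3461° <0 so +360° → 226.6539° ≈ 226.7°

Leg 1: dist=15853.0 km, bearing=34.2°
Leg 2: dist=8683.4 km, bearing=280.5°
Leg 3: dist=12509.0 km, bearing=330.6°
Leg 4: dist=10566.5 km, bearing=68.6°
Leg 5: dist=16543.6 km, bearing=232.1°
Leg 6: dist=2062.1 km, bearing=183.9°
Leg 7: dist=4337.4 km, bearing=226.7°
Total: 70555.0 km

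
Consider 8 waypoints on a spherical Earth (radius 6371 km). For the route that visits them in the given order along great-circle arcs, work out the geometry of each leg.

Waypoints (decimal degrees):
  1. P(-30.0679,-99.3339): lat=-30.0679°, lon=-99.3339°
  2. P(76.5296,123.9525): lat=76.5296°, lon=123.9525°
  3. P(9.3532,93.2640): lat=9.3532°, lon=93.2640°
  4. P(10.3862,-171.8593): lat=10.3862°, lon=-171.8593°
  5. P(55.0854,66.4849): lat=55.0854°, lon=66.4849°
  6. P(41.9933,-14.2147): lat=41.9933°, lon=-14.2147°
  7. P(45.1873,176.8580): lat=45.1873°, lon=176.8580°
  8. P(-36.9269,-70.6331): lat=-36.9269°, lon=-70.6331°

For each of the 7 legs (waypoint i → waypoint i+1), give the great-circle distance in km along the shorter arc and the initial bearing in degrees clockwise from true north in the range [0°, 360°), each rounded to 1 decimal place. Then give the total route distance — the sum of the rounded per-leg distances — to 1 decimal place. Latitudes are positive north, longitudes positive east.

Leg 1: φ1=-0.5247839, φ2=1.3356935, Δφ=1.8604773, Δλ=3.8970829 rad; a=sin²(Δφ/2)+cosφ1·cosφ2·sin²(Δλ/2)=0.8169960471; c=2·atan2(√a, √(1-a))=2.257500833; dist=6371·c=14382.538 ≈ 14382.5 km; running total=14382.5 km
Leg 1 bearing: y=sinΔλ·cosφ2=-0.15971633, x=cosφ1·sinφ2-sinφ1·cosφ2·cosΔλ=0.75666685; θ=atan2(y, x)=-11.9190° <0 so +360° → 348.0810° ≈ 348.1°
Leg 2: φ1=1.3356935, φ2=0.1632441, Δφ=-1.1724494, Δλ=-0.5356154 rad; a=sin²(Δφ/2)+cosφ1·cosφ2·sin²(Δλ/2)=0.3221467943; c=2·atan2(√a, √(1-a))=1.207126523; dist=6371·c=7690.603 ≈ 7690.6 km; running total=22073.1 km
Leg 2 bearing: y=sinΔλ·cosφ2=-0.50358507, x=cosφ1·sinφ2-sinφ1·cosφ2·cosΔλ=-0.78732142; θ=atan2(y, x)=-147.3963° <0 so +360° → 212.6037° ≈ 212.6°
Leg 3: φ1=0.1632441, φ2=0.1812734, Δφ=0.0180293, Δλ=-4.6272745 rad; a=sin²(Δφ/2)+cosφ1·cosφ2·sin²(Δλ/2)=0.5266038217; c=2·atan2(√a, √(1-a))=1.624029108; dist=6371·c=10346.689 ≈ 10346.7 km; running total=32419.8 km
Leg 3 bearing: y=sinΔλ·cosφ2=0.98005419, x=cosφ1·sinφ2-sinφ1·cosφ2·cosΔλ=0.19147517; θ=atan2(y, x)=78.9453° ≈ 78.9°
Leg 4: φ1=0.1812734, φ2=0.9614216, Δφ=0.7801482, Δλ=4.1598910 rad; a=sin²(Δφ/2)+cosφ1·cosφ2·sin²(Δλ/2)=0.5738131025; c=2·atan2(√a, √(1-a))=1.718964075; dist=6371·c=10951.520 ≈ 10951.5 km; running total=43371.3 km
Leg 4 bearing: y=sinΔλ·cosφ2=-0.48719773, x=cosφ1·sinφ2-sinφ1·cosφ2·cosΔλ=0.86072346; θ=atan2(y, x)=-29.5113° <0 so +360° → 330.4887° ≈ 330.5°
Leg 5: φ1=0.9614216, φ2=0.7329213, Δφ=-0.2285003, Δλ=-1.4084737 rad; a=sin²(Δφ/2)+cosφ1·cosφ2·sin²(Δλ/2)=0.1913164831; c=2·atan2(√a, √(1-a))=0.905404991; dist=6371·c=5768.335 ≈ 5768.3 km; running total=49139.6 km
Leg 5 bearing: y=sinΔλ·cosφ2=-0.73345309, x=cosφ1·sinφ2-sinφ1·cosφ2·cosΔλ=0.28443717; θ=atan2(y, x)=-68.8034° <0 so +360° → 291.1966° ≈ 291.2°
Leg 6: φ1=0.7329213, φ2=0.7886672, Δφ=0.0557458, Δλ=3.3348477 rad; a=sin²(Δφ/2)+cosφ1·cosφ2·sin²(Δλ/2)=0.5197183616; c=2·atan2(√a, √(1-a))=1.610243279; dist=6371·c=10258.860 ≈ 10258.9 km; running total=59398.5 km
Leg 6 bearing: y=sinΔλ·cosφ2=-0.13535829, x=cosφ1·sinφ2-sinφ1·cosφ2·cosΔλ=0.99001155; θ=atan2(y, x)=-7.7854° <0 so +360° → 352.2146° ≈ 352.2°
Leg 7: φ1=0.7886672, φ2=-0.6444960, Δφ=-1.4331632, Δλ=-4.3195346 rad; a=sin²(Δφ/2)+cosφ1·cosφ2·sin²(Δλ/2)=0.8209512488; c=2·atan2(√a, √(1-a))=2.267773155; dist=6371·c=14447.983 ≈ 14448.0 km; running total=73846.5 km
Leg 7 bearing: y=sinΔλ·cosφ2=0.73850424, x=cosφ1·sinφ2-sinφ1·cosφ2·cosΔλ=-0.20633145; θ=atan2(y, x)=105.6099° ≈ 105.6°

Leg 1: dist=14382.5 km, bearing=348.1°
Leg 2: dist=7690.6 km, bearing=212.6°
Leg 3: dist=10346.7 km, bearing=78.9°
Leg 4: dist=10951.5 km, bearing=330.5°
Leg 5: dist=5768.3 km, bearing=291.2°
Leg 6: dist=10258.9 km, bearing=352.2°
Leg 7: dist=14448.0 km, bearing=105.6°
Total: 73846.5 km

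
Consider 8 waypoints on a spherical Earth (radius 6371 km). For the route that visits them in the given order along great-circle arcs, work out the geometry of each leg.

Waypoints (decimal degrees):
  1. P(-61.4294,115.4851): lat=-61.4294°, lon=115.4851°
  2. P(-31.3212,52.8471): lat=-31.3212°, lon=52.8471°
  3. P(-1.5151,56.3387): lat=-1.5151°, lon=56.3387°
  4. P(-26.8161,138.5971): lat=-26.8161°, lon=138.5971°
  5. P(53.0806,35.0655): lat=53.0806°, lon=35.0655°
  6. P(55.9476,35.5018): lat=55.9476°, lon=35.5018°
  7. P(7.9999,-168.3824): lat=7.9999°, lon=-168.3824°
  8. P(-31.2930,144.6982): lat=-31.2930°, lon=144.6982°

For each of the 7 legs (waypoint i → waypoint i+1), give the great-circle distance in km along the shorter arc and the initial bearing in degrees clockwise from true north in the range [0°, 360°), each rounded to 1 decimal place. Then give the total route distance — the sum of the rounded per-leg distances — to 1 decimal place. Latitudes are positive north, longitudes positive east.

Leg 1: dist=5547.1 km, bearing=277.2°
Leg 2: dist=3334.5 km, bearing=7.0°
Leg 3: dist=9163.4 km, bearing=116.9°
Leg 4: dist=13241.6 km, bearing=318.1°
Leg 5: dist=320.0 km, bearing=4.9°
Leg 6: dist=12571.8 km, bearing=25.8°
Leg 7: dist=6629.7 km, bearing=226.3°
Total: 50808.1 km

Leg 1: φ1=-1.0721453, φ2=-0.5466581, Δφ=0.5254872, Δλ=-1.0932393 rad; a=sin²(Δφ/2)+cosφ1·cosφ2·sin²(Δλ/2)=0.1778469633; c=2·atan2(√a, √(1-a))=0.870680760; dist=6371·c=5547.107 ≈ 5547.1 km; running total=5547.1 km
Leg 1 bearing: y=sinΔλ·cosφ2=-0.75869155, x=cosφ1·sinφ2-sinφ1·cosφ2·cosΔλ=0.09621235; θ=atan2(y, x)=-82.7727° <0 so +360° → 277.2273° ≈ 277.2°
Leg 2: φ1=-0.5466581, φ2=-0.0264435, Δφ=0.5202146, Δλ=0.0609399 rad; a=sin²(Δφ/2)+cosφ1·cosφ2·sin²(Δλ/2)=0.0669363251; c=2·atan2(√a, √(1-a))=0.523394847; dist=6371·c=3334.549 ≈ 3334.5 km; running total=8881.6 km
Leg 2 bearing: y=sinΔλ·cosφ2=0.06088091, x=cosφ1·sinφ2-sinφ1·cosφ2·cosΔλ=0.49610173; θ=atan2(y, x)=6.9963° ≈ 7.0°
Leg 3: φ1=-0.0264435, φ2=-0.4680292, Δφ=-0.4415858, Δλ=1.4356799 rad; a=sin²(Δφ/2)+cosφ1·cosφ2·sin²(Δλ/2)=0.4339473623; c=2·atan2(√a, √(1-a))=1.438303756; dist=6371·c=9163.433 ≈ 9163.4 km; running total=18045.0 km
Leg 3 bearing: y=sinΔλ·cosφ2=0.88432491, x=cosφ1·sinφ2-sinφ1·cosφ2·cosΔλ=-0.44779197; θ=atan2(y, x)=116.8561° ≈ 116.9°
Leg 4: φ1=-0.4680292, φ2=0.9264312, Δφ=1.3944605, Δλ=-1.8069673 rad; a=sin²(Δφ/2)+cosφ1·cosφ2·sin²(Δλ/2)=0.7430521861; c=2·atan2(√a, √(1-a))=2.078422778; dist=6371·c=13241.632 ≈ 13241.6 km; running total=31286.6 km
Leg 4 bearing: y=sinΔλ·cosφ2=-0.58401639, x=cosφ1·sinφ2-sinφ1·cosφ2·cosΔλ=0.65009799; θ=atan2(y, x)=-41.9350° <0 so +360° → 318.0650° ≈ 318.1°
Leg 5: φ1=0.9264312, φ2=0.9764698, Δφ=0.0500386, Δλ=0.0076149 rad; a=sin²(Δφ/2)+cosφ1·cosφ2·sin²(Δλ/2)=0.0006307105; c=2·atan2(√a, √(1-a))=0.050233183; dist=6371·c=320.036 ≈ 320.0 km; running total=31606.6 km
Leg 5 bearing: y=sinΔλ·cosφ2=0.00426391, x=cosφ1·sinφ2-sinφ1·cosφ2·cosΔλ=0.05003069; θ=atan2(y, x)=4.8713° ≈ 4.9°
Leg 6: φ1=0.9764698, φ2=0.1396246, Δφ=-0.8368452, Δλ=-3.5584506 rad; a=sin²(Δφ/2)+cosφ1·cosφ2·sin²(Δλ/2)=0.6958550689; c=2·atan2(√a, √(1-a))=1.973285852; dist=6371·c=12571.804 ≈ 12571.8 km; running total=44178.4 km
Leg 6 bearing: y=sinΔλ·cosφ2=0.40094920, x=cosφ1·sinφ2-sinφ1·cosφ2·cosΔλ=0.82813218; θ=atan2(y, x)=25.8344° ≈ 25.8°
Leg 7: φ1=0.1396246, φ2=-0.5461659, Δφ=-0.6857905, Δλ=5.4642873 rad; a=sin²(Δφ/2)+cosφ1·cosφ2·sin²(Δλ/2)=0.2471531461; c=2·atan2(√a, √(1-a))=1.040610451; dist=6371·c=6629.729 ≈ 6629.7 km; running total=50808.1 km
Leg 7 bearing: y=sinΔλ·cosφ2=-0.62413760, x=cosφ1·sinφ2-sinφ1·cosφ2·cosΔλ=-0.59558889; θ=atan2(y, x)=-133.6592° <0 so +360° → 226.3408° ≈ 226.3°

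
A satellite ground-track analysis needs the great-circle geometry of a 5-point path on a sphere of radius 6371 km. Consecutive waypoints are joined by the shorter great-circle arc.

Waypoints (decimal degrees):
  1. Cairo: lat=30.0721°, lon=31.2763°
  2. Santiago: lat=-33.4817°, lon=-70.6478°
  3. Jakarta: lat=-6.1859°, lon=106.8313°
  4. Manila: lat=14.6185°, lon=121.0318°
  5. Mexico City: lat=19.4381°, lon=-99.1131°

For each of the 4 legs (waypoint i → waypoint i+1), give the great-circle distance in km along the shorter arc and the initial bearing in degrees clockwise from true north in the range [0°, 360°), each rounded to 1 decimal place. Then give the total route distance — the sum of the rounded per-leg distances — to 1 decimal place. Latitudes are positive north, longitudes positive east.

Leg 1: φ1=0.5248572, φ2=-0.5843659, Δφ=-1.1092231, Δλ=-1.7789111 rad; a=sin²(Δφ/2)+cosφ1·cosφ2·sin²(Δλ/2)=0.7127851098; c=2·atan2(√a, √(1-a))=2.010388248; dist=6371·c=12808.184 ≈ 12808.2 km; running total=12808.2 km
Leg 1 bearing: y=sinΔλ·cosφ2=-0.81606481, x=cosφ1·sinφ2-sinφ1·cosφ2·cosΔλ=-0.39106037; θ=atan2(y, x)=-115.6039° <0 so +360° → 244.3961° ≈ 244.4°
Leg 2: φ1=-0.5843659, φ2=-0.1079643, Δφ=0.4764016, Δλ=3.0975946 rad; a=sin²(Δφ/2)+cosφ1·cosφ2·sin²(Δλ/2)=0.8844790889; c=2·atan2(√a, √(1-a))=2.448006245; dist=6371·c=15596.248 ≈ 15596.2 km; running total=28404.4 km
Leg 2 bearing: y=sinΔλ·cosφ2=0.04372772, x=cosφ1·sinφ2-sinφ1·cosφ2·cosΔλ=-0.63780186; θ=atan2(y, x)=176.0779° ≈ 176.1°
Leg 3: φ1=-0.1079643, φ2=0.2551410, Δφ=0.3631053, Δλ=0.2478455 rad; a=sin²(Δφ/2)+cosφ1·cosφ2·sin²(Δλ/2)=0.0472985189; c=2·atan2(√a, √(1-a))=0.438468420; dist=6371·c=2793.482 ≈ 2793.5 km; running total=31197.9 km
Leg 3 bearing: y=sinΔλ·cosφ2=0.23737442, x=cosφ1·sinφ2-sinφ1·cosφ2·cosΔλ=0.35199270; θ=atan2(y, x)=33.9947° ≈ 34.0°
Leg 4: φ1=0.2551410, φ2=0.3392588, Δφ=0.0841179, Δλ=-3.8422533 rad; a=sin²(Δφ/2)+cosφ1·cosφ2·sin²(Δλ/2)=0.8067603711; c=2·atan2(√a, √(1-a))=2.231307687; dist=6371·c=14215.661 ≈ 14215.7 km; running total=45413.6 km
Leg 4 bearing: y=sinΔλ·cosφ2=0.60797468, x=cosφ1·sinφ2-sinφ1·cosφ2·cosΔλ=0.50394354; θ=atan2(y, x)=50.3450° ≈ 50.3°

Leg 1: dist=12808.2 km, bearing=244.4°
Leg 2: dist=15596.2 km, bearing=176.1°
Leg 3: dist=2793.5 km, bearing=34.0°
Leg 4: dist=14215.7 km, bearing=50.3°
Total: 45413.6 km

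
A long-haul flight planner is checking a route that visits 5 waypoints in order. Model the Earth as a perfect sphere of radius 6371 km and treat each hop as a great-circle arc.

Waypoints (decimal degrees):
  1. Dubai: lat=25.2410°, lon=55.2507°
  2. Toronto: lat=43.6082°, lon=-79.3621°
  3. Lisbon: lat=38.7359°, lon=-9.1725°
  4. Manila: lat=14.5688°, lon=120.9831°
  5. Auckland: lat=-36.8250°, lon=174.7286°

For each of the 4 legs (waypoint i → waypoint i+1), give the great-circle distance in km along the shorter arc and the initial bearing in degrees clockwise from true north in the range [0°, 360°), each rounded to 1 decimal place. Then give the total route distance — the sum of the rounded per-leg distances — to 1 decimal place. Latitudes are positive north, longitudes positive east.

Leg 1: φ1=0.4405386, φ2=0.7611067, Δφ=0.3205681, Δλ=-2.3494366 rad; a=sin²(Δφ/2)+cosφ1·cosφ2·sin²(Δλ/2)=0.5829280388; c=2·atan2(√a, √(1-a))=1.737422376; dist=6371·c=11069.118 ≈ 11069.1 km; running total=11069.1 km
Leg 1 bearing: y=sinΔλ·cosφ2=-0.51544535, x=cosφ1·sinφ2-sinφ1·cosφ2·cosΔλ=0.84071865; θ=atan2(y, x)=-31.5125° <0 so +360° → 328.4875° ≈ 328.5°
Leg 2: φ1=0.7611067, φ2=0.6760690, Δφ=-0.0850377, Δλ=1.2250396 rad; a=sin²(Δφ/2)+cosφ1·cosφ2·sin²(Δλ/2)=0.1885005775; c=2·atan2(√a, √(1-a))=0.898225701; dist=6371·c=5722.596 ≈ 5722.6 km; running total=16791.7 km
Leg 2 bearing: y=sinΔλ·cosφ2=0.73387524, x=cosφ1·sinφ2-sinφ1·cosφ2·cosΔλ=0.27073892; θ=atan2(y, x)=69.7501° ≈ 69.8°
Leg 3: φ1=0.6760690, φ2=0.2542735, Δφ=-0.4217955, Δλ=2.2716438 rad; a=sin²(Δφ/2)+cosφ1·cosφ2·sin²(Δλ/2)=0.6647240258; c=2·atan2(√a, √(1-a))=1.906515259; dist=6371·c=12146.409 ≈ 12146.4 km; running total=28938.1 km
Leg 3 bearing: y=sinΔλ·cosφ2=0.73972103, x=cosφ1·sinφ2-sinφ1·cosφ2·cosΔλ=0.58675104; θ=atan2(y, x)=51.5783° ≈ 51.6°
Leg 4: φ1=0.2542735, φ2=-0.6427175, Δφ=-0.8969910, Δλ=0.9380359 rad; a=sin²(Δφ/2)+cosφ1·cosφ2·sin²(Δλ/2)=0.3463060996; c=2·atan2(√a, √(1-a))=1.258349621; dist=6371·c=8016.945 ≈ 8016.9 km; running total=36955.0 km
Leg 4 bearing: y=sinΔλ·cosφ2=0.64549747, x=cosφ1·sinφ2-sinφ1·cosφ2·cosΔλ=-0.69917505; θ=atan2(y, x)=137.2860° ≈ 137.3°

Leg 1: dist=11069.1 km, bearing=328.5°
Leg 2: dist=5722.6 km, bearing=69.8°
Leg 3: dist=12146.4 km, bearing=51.6°
Leg 4: dist=8016.9 km, bearing=137.3°
Total: 36955.0 km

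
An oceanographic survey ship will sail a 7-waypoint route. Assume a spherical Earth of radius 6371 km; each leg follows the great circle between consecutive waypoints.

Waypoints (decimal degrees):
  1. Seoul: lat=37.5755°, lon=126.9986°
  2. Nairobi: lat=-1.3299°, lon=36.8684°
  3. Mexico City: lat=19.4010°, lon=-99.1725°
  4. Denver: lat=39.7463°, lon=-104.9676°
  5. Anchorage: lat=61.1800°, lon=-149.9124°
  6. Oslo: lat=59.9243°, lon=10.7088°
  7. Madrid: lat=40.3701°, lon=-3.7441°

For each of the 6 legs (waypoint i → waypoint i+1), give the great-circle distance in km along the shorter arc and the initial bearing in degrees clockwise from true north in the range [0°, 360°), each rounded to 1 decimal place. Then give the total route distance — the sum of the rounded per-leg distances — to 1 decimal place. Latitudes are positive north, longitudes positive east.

Leg 1: φ1=0.6558162, φ2=-0.0232111, Δφ=-0.6790273, Δλ=-1.5730687 rad; a=sin²(Δφ/2)+cosφ1·cosφ2·sin²(Δλ/2)=0.5079767725; c=2·atan2(√a, √(1-a))=1.586750549; dist=6371·c=10109.188 ≈ 10109.2 km; running total=10109.2 km
Leg 1 bearing: y=sinΔλ·cosφ2=-0.99972805, x=cosφ1·sinφ2-sinφ1·cosφ2·cosΔλ=-0.01700898; θ=atan2(y, x)=-90.9747° <0 so +360° → 269.0253° ≈ 269.0°
Leg 2: φ1=-0.0232111, φ2=0.3386113, Δφ=0.3618225, Δλ=-2.3743616 rad; a=sin²(Δφ/2)+cosφ1·cosφ2·sin²(Δλ/2)=0.8432438048; c=2·atan2(√a, √(1-a))=2.327443888; dist=6371·c=14828.145 ≈ 14828.1 km; running total=24937.3 km
Leg 2 bearing: y=sinΔλ·cosφ2=-0.65472898, x=cosφ1·sinφ2-sinφ1·cosφ2·cosΔλ=0.31633008; θ=atan2(y, x)=-64.2126° <0 so +360° → 295.7874° ≈ 295.8°
Leg 3: φ1=0.3386113, φ2=0.6937038, Δφ=0.3550925, Δλ=-0.1011436 rad; a=sin²(Δφ/2)+cosφ1·cosφ2·sin²(Δλ/2)=0.0330460115; c=2·atan2(√a, √(1-a))=0.365604046; dist=6371·c=2329.263 ≈ 2329.3 km; running total=27266.6 km
Leg 3 bearing: y=sinΔλ·cosφ2=-0.07763506, x=cosφ1·sinφ2-sinφ1·cosφ2·cosΔλ=0.34898236; θ=atan2(y, x)=-12.5419° <0 so +360° → 347.4581° ≈ 347.5°
Leg 4: φ1=0.6937038, φ2=1.0677924, Δφ=0.3740886, Δλ=-0.7844347 rad; a=sin²(Δφ/2)+cosφ1·cosφ2·sin²(Δλ/2)=0.0887333498; c=2·atan2(√a, √(1-a))=0.604945137; dist=6371·c=3854.105 ≈ 3854.1 km; running total=31120.7 km
Leg 4 bearing: y=sinΔλ·cosφ2=-0.34053901, x=cosφ1·sinφ2-sinφ1·cosφ2·cosΔλ=0.45549111; θ=atan2(y, x)=-36.7829° <0 so +360° → 323.2171° ≈ 323.2°
Leg 5: φ1=1.0677924, φ2=1.0458763, Δφ=-0.0219161, Δλ=2.8033688 rad; a=sin²(Δφ/2)+cosφ1·cosφ2·sin²(Δλ/2)=0.2348578757; c=2·atan2(√a, √(1-a))=1.011860527; dist=6371·c=6446.563 ≈ 6446.6 km; running total=37567.3 km
Leg 5 bearing: y=sinΔλ·cosφ2=0.16628557, x=cosφ1·sinφ2-sinφ1·cosφ2·cosΔλ=0.83135295; θ=atan2(y, x)=11.3109° ≈ 11.3°
Leg 6: φ1=1.0458763, φ2=0.7045912, Δφ=-0.3412852, Δλ=-0.2522507 rad; a=sin²(Δφ/2)+cosφ1·cosφ2·sin²(Δλ/2)=0.0348788889; c=2·atan2(√a, √(1-a))=0.375723931; dist=6371·c=2393.737 ≈ 2393.7 km; running total=39961.0 km
Leg 6 bearing: y=sinΔλ·cosφ2=-0.19015221, x=cosφ1·sinφ2-sinφ1·cosφ2·cosΔλ=-0.31383363; θ=atan2(y, x)=-148.7883° <0 so +360° → 211.2117° ≈ 211.2°

Leg 1: dist=10109.2 km, bearing=269.0°
Leg 2: dist=14828.1 km, bearing=295.8°
Leg 3: dist=2329.3 km, bearing=347.5°
Leg 4: dist=3854.1 km, bearing=323.2°
Leg 5: dist=6446.6 km, bearing=11.3°
Leg 6: dist=2393.7 km, bearing=211.2°
Total: 39961.0 km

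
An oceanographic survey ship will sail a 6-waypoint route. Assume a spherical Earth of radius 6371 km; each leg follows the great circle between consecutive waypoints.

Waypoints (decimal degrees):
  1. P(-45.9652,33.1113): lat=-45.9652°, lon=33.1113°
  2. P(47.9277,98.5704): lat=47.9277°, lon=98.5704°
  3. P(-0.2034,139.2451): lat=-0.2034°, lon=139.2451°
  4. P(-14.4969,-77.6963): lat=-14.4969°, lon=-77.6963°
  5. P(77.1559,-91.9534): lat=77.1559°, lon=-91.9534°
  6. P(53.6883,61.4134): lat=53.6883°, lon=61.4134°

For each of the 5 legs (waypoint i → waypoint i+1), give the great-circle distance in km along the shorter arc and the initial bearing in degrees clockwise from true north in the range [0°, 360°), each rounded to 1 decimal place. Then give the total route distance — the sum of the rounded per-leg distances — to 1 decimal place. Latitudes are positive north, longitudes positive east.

Leg 1: φ1=-0.8022441, φ2=0.8364962, Δφ=1.6387402, Δλ=1.1424768 rad; a=sin²(Δφ/2)+cosφ1·cosφ2·sin²(Δλ/2)=0.6701010831; c=2·atan2(√a, √(1-a))=1.917928206; dist=6371·c=12219.121 ≈ 12219.1 km; running total=12219.1 km
Leg 1 bearing: y=sinΔλ·cosφ2=0.60953726, x=cosφ1·sinφ2-sinφ1·cosφ2·cosΔλ=0.71604945; θ=atan2(y, x)=40.4061° ≈ 40.4°
Leg 2: φ1=0.8364962, φ2=-0.0035500, Δφ=-0.8400462, Δλ=0.7099074 rad; a=sin²(Δφ/2)+cosφ1·cosφ2·sin²(Δλ/2)=0.2472220197; c=2·atan2(√a, √(1-a))=1.040770111; dist=6371·c=6630.746 ≈ 6630.7 km; running total=18849.8 km
Leg 2 bearing: y=sinΔλ·cosφ2=0.65175947, x=cosφ1·sinφ2-sinφ1·cosφ2·cosΔλ=-0.56535190; θ=atan2(y, x)=130.9392° ≈ 130.9°
Leg 3: φ1=-0.0035500, φ2=-0.2530186, Δφ=-0.2494686, Δλ=-3.7863417 rad; a=sin²(Δφ/2)+cosφ1·cosφ2·sin²(Δλ/2)=0.8864549389; c=2·atan2(√a, √(1-a))=2.454210738; dist=6371·c=15635.777 ≈ 15635.8 km; running total=34485.6 km
Leg 3 bearing: y=sinΔλ·cosφ2=0.58186283, x=cosφ1·sinφ2-sinφ1·cosφ2·cosΔλ=-0.25307304; θ=atan2(y, x)=113.5060° ≈ 113.5°
Leg 4: φ1=-0.2530186, φ2=1.3466245, Δφ=1.5996431, Δλ=-0.2488333 rad; a=sin²(Δφ/2)+cosφ1·cosφ2·sin²(Δλ/2)=0.5177357651; c=2·atan2(√a, √(1-a))=1.606275300; dist=6371·c=10233.580 ≈ 10233.6 km; running total=44719.2 km
Leg 4 bearing: y=sinΔλ·cosφ2=-0.05474633, x=cosφ1·sinφ2-sinφ1·cosφ2·cosΔλ=0.99787004; θ=atan2(y, x)=-3.1403° <0 so +360° → 356.8597° ≈ 356.9°
Leg 5: φ1=1.3466245, φ2=0.9370376, Δφ=-0.4095869, Δλ=2.6767556 rad; a=sin²(Δφ/2)+cosφ1·cosφ2·sin²(Δλ/2)=0.1660139262; c=2·atan2(√a, √(1-a))=0.839315809; dist=6371·c=5347.281 ≈ 5347.3 km; running total=50066.5 km
Leg 5 bearing: y=sinΔλ·cosφ2=0.26545974, x=cosφ1·sinφ2-sinφ1·cosφ2·cosΔλ=0.69522970; θ=atan2(y, x)=20.8984° ≈ 20.9°

Leg 1: dist=12219.1 km, bearing=40.4°
Leg 2: dist=6630.7 km, bearing=130.9°
Leg 3: dist=15635.8 km, bearing=113.5°
Leg 4: dist=10233.6 km, bearing=356.9°
Leg 5: dist=5347.3 km, bearing=20.9°
Total: 50066.5 km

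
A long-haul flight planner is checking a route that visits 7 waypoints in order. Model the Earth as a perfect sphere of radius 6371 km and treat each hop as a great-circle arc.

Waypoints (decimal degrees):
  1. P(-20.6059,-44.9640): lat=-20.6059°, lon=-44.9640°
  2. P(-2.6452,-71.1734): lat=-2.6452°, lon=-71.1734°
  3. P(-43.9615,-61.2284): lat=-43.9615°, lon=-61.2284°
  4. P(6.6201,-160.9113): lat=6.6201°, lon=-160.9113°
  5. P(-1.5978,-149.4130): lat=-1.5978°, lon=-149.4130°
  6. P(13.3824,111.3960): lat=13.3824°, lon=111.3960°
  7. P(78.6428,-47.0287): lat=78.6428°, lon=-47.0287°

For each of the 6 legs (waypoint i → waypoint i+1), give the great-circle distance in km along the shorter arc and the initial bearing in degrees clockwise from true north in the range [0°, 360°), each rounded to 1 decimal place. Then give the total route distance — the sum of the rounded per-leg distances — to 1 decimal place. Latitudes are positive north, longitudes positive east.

Leg 1: dist=3472.1 km, bearing=301.7°
Leg 2: dist=4697.5 km, bearing=169.3°
Leg 3: dist=11292.3 km, bearing=268.1°
Leg 4: dist=1569.6 km, bearing=125.2°
Leg 5: dist=11042.8 km, bearing=283.3°
Leg 6: dist=9696.8 km, bearing=355.8°
Total: 41771.1 km

Leg 1: φ1=-0.3596408, φ2=-0.0461674, Δφ=0.3134734, Δλ=-0.4574403 rad; a=sin²(Δφ/2)+cosφ1·cosφ2·sin²(Δλ/2)=0.0724327884; c=2·atan2(√a, √(1-a))=0.544986242; dist=6371·c=3472.107 ≈ 3472.1 km; running total=3472.1 km
Leg 1 bearing: y=sinΔλ·cosφ2=-0.44118246, x=cosφ1·sinφ2-sinφ1·cosφ2·cosΔλ=0.27221895; θ=atan2(y, x)=-58.3245° <0 so +360° → 301.6755° ≈ 301.7°
Leg 2: φ1=-0.0461674, φ2=-0.7672729, Δφ=-0.7211055, Δλ=0.1735730 rad; a=sin²(Δφ/2)+cosφ1·cosφ2·sin²(Δλ/2)=0.1298639770; c=2·atan2(√a, √(1-a))=0.737321413; dist=6371·c=4697.475 ≈ 4697.5 km; running total=8169.6 km
Leg 2 bearing: y=sinΔλ·cosφ2=0.12431255, x=cosφ1·sinφ2-sinφ1·cosφ2·cosΔλ=-0.66071453; θ=atan2(y, x)=169.3444° ≈ 169.3°
Leg 3: φ1=-0.7672729, φ2=0.1155425, Δφ=0.8828155, Δλ=-1.7397948 rad; a=sin²(Δφ/2)+cosφ1·cosφ2·sin²(Δλ/2)=0.6001445625; c=2·atan2(√a, √(1-a))=1.772449343; dist=6371·c=11292.275 ≈ 11292.3 km; running total=19461.9 km
Leg 3 bearing: y=sinΔλ·cosφ2=-0.97918108, x=cosφ1·sinφ2-sinφ1·cosφ2·cosΔλ=-0.03299504; θ=atan2(y, x)=-91.9299° <0 so +360° → 268.0701° ≈ 268.1°
Leg 4: φ1=0.1155425, φ2=-0.0278869, Δφ=-0.1434294, Δλ=0.2006832 rad; a=sin²(Δφ/2)+cosφ1·cosφ2·sin²(Δλ/2)=0.0150980955; c=2·atan2(√a, √(1-a))=0.246371244; dist=6371·c=1569.631 ≈ 1569.6 km; running total=21031.5 km
Leg 4 bearing: y=sinΔλ·cosφ2=0.19926135, x=cosφ1·sinφ2-sinφ1·cosφ2·cosΔλ=-0.14062534; θ=atan2(y, x)=125.2119° ≈ 125.2°
Leg 5: φ1=-0.0278869, φ2=0.2335669, Δφ=0.2614538, Δλ=4.5519758 rad; a=sin²(Δφ/2)+cosφ1·cosφ2·sin²(Δλ/2)=0.5808911115; c=2·atan2(√a, √(1-a))=1.733292728; dist=6371·c=11042.808 ≈ 11042.8 km; running total=32074.3 km
Leg 5 bearing: y=sinΔλ·cosφ2=-0.96035699, x=cosφ1·sinφ2-sinφ1·cosφ2·cosΔλ=0.22702633; θ=atan2(y, x)=-76.6996° <0 so +360° → 283.3004° ≈ 283.3°
Leg 6: φ1=0.2335669, φ2=1.3725758, Δφ=1.1390089, Δλ=-2.7650326 rad; a=sin²(Δφ/2)+cosφ1·cosφ2·sin²(Δλ/2)=0.4756190316; c=2·atan2(√a, √(1-a))=1.522015045; dist=6371·c=9696.758 ≈ 9696.8 km; running total=41771.1 km
Leg 6 bearing: y=sinΔλ·cosφ2=-0.07241400, x=cosφ1·sinφ2-sinφ1·cosφ2·cosΔλ=0.99618195; θ=atan2(y, x)=-4.1576° <0 so +360° → 355.8424° ≈ 355.8°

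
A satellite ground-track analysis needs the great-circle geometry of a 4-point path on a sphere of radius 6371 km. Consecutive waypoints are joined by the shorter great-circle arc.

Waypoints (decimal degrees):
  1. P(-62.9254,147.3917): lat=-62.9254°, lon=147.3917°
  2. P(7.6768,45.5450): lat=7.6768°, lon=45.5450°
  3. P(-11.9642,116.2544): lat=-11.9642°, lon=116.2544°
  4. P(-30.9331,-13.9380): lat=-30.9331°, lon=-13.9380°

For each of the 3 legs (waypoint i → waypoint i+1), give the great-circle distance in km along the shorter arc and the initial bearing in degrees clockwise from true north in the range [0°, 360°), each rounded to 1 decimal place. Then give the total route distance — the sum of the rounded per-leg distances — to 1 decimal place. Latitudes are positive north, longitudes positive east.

Leg 1: φ1=-1.0982554, φ2=0.1339854, Δφ=1.2322408, Δλ=-1.7775602 rad; a=sin²(Δφ/2)+cosφ1·cosφ2·sin²(Δλ/2)=0.6057740146; c=2·atan2(√a, √(1-a))=1.783954892; dist=6371·c=11365.577 ≈ 11365.6 km; running total=11365.6 km
Leg 1 bearing: y=sinΔλ·cosφ2=-0.96992866, x=cosφ1·sinφ2-sinφ1·cosφ2·cosΔλ=-0.12035710; θ=atan2(y, x)=-97.0736° <0 so +360° → 262.9264° ≈ 262.9°
Leg 2: φ1=0.1339854, φ2=-0.2088147, Δφ=-0.3428001, Δλ=1.2341118 rad; a=sin²(Δφ/2)+cosφ1·cosφ2·sin²(Δλ/2)=0.3537027672; c=2·atan2(√a, √(1-a))=1.273857406; dist=6371·c=8115.746 ≈ 8115.7 km; running total=19481.3 km
Leg 2 bearing: y=sinΔλ·cosφ2=0.92335210, x=cosφ1·sinφ2-sinφ1·cosφ2·cosΔλ=-0.24861492; θ=atan2(y, x)=105.0697° ≈ 105.1°
Leg 3: φ1=-0.2088147, φ2=-0.5398844, Δφ=-0.3310698, Δλ=-2.2722860 rad; a=sin²(Δφ/2)+cosφ1·cosφ2·sin²(Δλ/2)=0.7174905346; c=2·atan2(√a, √(1-a))=2.020813580; dist=6371·c=12874.603 ≈ 12874.6 km; running total=32355.9 km
Leg 3 bearing: y=sinΔλ·cosφ2=-0.65523329, x=cosφ1·sinφ2-sinφ1·cosφ2·cosΔλ=-0.61762513; θ=atan2(y, x)=-133.3076° <0 so +360° → 226.6924° ≈ 226.7°

Leg 1: dist=11365.6 km, bearing=262.9°
Leg 2: dist=8115.7 km, bearing=105.1°
Leg 3: dist=12874.6 km, bearing=226.7°
Total: 32355.9 km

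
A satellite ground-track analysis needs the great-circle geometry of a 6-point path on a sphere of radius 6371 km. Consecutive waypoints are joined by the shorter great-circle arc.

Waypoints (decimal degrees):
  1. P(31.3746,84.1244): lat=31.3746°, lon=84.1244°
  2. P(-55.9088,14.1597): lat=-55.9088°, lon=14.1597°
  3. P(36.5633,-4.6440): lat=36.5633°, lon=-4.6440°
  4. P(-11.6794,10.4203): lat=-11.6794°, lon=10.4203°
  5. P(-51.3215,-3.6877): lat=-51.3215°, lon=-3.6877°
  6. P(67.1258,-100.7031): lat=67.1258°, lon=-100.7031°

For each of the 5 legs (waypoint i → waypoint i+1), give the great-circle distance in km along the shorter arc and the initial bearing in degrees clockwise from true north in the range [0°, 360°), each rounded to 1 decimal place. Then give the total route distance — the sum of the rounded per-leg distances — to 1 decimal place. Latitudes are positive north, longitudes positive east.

Leg 1: φ1=0.5475901, φ2=-0.9757926, Δφ=-1.5233827, Δλ=-1.2211144 rad; a=sin²(Δφ/2)+cosφ1·cosφ2·sin²(Δλ/2)=0.6336032423; c=2·atan2(√a, √(1-a))=1.841289266; dist=6371·c=11730.854 ≈ 11730.9 km; running total=11730.9 km
Leg 1 bearing: y=sinΔλ·cosφ2=-0.52659060, x=cosφ1·sinφ2-sinφ1·cosφ2·cosΔλ=-0.80703348; θ=atan2(y, x)=-146.8755° <0 so +360° → 213.1245° ≈ 213.1°
Leg 2: φ1=-0.9757926, φ2=0.6381500, Δφ=1.6139426, Δλ=-0.3281865 rad; a=sin²(Δφ/2)+cosφ1·cosφ2·sin²(Δλ/2)=0.5335804565; c=2·atan2(√a, √(1-a))=1.638007832; dist=6371·c=10435.748 ≈ 10435.7 km; running total=22166.6 km
Leg 2 bearing: y=sinΔλ·cosφ2=-0.25889265, x=cosφ1·sinφ2-sinφ1·cosφ2·cosΔλ=0.96356837; θ=atan2(y, x)=-15.0391° <0 so +360° → 344.9609° ≈ 345.0°
Leg 3: φ1=0.6381500, φ2=-0.2038440, Δφ=-0.8419940, Δλ=0.2629216 rad; a=sin²(Δφ/2)+cosφ1·cosφ2·sin²(Δλ/2)=0.1805269676; c=2·atan2(√a, √(1-a))=0.877668921; dist=6371·c=5591.629 ≈ 5591.6 km; running total=27758.2 km
Leg 3 bearing: y=sinΔλ·cosφ2=0.25452177, x=cosφ1·sinφ2-sinφ1·cosφ2·cosΔλ=-0.72592465; θ=atan2(y, x)=160.6784° ≈ 160.7°
Leg 4: φ1=-0.2038440, φ2=-0.8957292, Δφ=-0.6918852, Δλ=-0.2462311 rad; a=sin²(Δφ/2)+cosφ1·cosφ2·sin²(Δλ/2)=0.1242074014; c=2·atan2(√a, √(1-a))=0.720334387; dist=6371·c=4589.250 ≈ 4589.3 km; running total=32347.5 km
Leg 4 bearing: y=sinΔλ·cosφ2=-0.15233177, x=cosφ1·sinφ2-sinφ1·cosφ2·cosΔλ=-0.64180583; θ=atan2(y, x)=-166.6480° <0 so +360° → 193.3520° ≈ 193.4°
Leg 5: φ1=-0.8957292, φ2=1.1715662, Δφ=2.0672954, Δλ=-1.6932382 rad; a=sin²(Δφ/2)+cosφ1·cosφ2·sin²(Δλ/2)=0.8744718236; c=2·atan2(√a, √(1-a))=2.417262793; dist=6371·c=15400.381 ≈ 15400.4 km; running total=47747.9 km
Leg 5 bearing: y=sinΔλ·cosφ2=-0.38579898, x=cosφ1·sinφ2-sinφ1·cosφ2·cosΔλ=0.53874165; θ=atan2(y, x)=-35.6069° <0 so +360° → 324.3931° ≈ 324.4°

Leg 1: dist=11730.9 km, bearing=213.1°
Leg 2: dist=10435.7 km, bearing=345.0°
Leg 3: dist=5591.6 km, bearing=160.7°
Leg 4: dist=4589.3 km, bearing=193.4°
Leg 5: dist=15400.4 km, bearing=324.4°
Total: 47747.9 km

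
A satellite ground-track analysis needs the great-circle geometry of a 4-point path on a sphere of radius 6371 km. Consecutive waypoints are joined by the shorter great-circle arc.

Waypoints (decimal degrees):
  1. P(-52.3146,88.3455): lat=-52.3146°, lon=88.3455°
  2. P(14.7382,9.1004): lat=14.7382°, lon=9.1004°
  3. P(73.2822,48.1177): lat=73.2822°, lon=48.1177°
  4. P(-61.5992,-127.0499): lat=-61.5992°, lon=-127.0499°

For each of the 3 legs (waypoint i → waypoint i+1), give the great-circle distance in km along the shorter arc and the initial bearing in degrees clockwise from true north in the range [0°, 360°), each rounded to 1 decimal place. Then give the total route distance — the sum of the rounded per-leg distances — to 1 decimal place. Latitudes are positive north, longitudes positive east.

Leg 1: dist=10588.1 km, bearing=287.4°
Leg 2: dist=6963.7 km, bearing=11.8°
Leg 3: dist=18700.8 km, bearing=348.7°
Total: 36252.6 km

Leg 1: φ1=-0.9130620, φ2=0.2572301, Δφ=1.1702921, Δλ=-1.3830879 rad; a=sin²(Δφ/2)+cosφ1·cosφ2·sin²(Δλ/2)=0.5455021105; c=2·atan2(√a, √(1-a))=1.661926631; dist=6371·c=10588.135 ≈ 10588.1 km; running total=10588.1 km
Leg 1 bearing: y=sinΔλ·cosφ2=-0.95011073, x=cosφ1·sinφ2-sinφ1·cosφ2·cosΔλ=0.29834180; θ=atan2(y, x)=-72.5673° <0 so +360° → 287.4327° ≈ 287.4°
Leg 2: φ1=0.2572301, φ2=1.2790157, Δφ=1.0217856, Δλ=0.6809804 rad; a=sin²(Δφ/2)+cosφ1·cosφ2·sin²(Δλ/2)=0.2701029097; c=2·atan2(√a, √(1-a))=1.093032914; dist=6371·c=6963.713 ≈ 6963.7 km; running total=17551.8 km
Leg 2 bearing: y=sinΔλ·cosφ2=0.18109658, x=cosφ1·sinφ2-sinφ1·cosφ2·cosΔλ=0.86936376; θ=atan2(y, x)=11.7670° ≈ 11.8°
Leg 3: φ1=1.2790157, φ2=-1.0751089, Δφ=-2.3541245, Δλ=-3.0572514 rad; a=sin²(Δφ/2)+cosφ1·cosφ2·sin²(Δλ/2)=0.9893982952; c=2·atan2(√a, √(1-a))=2.935297879; dist=6371·c=18700.783 ≈ 18700.8 km; running total=36252.6 km
Leg 3 bearing: y=sinΔλ·cosφ2=-0.04006825, x=cosφ1·sinφ2-sinφ1·cosφ2·cosΔλ=0.20087750; θ=atan2(y, x)=-11.2805° <0 so +360° → 348.7195° ≈ 348.7°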